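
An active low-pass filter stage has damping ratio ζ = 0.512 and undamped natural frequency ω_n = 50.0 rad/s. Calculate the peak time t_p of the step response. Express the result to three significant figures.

The damped frequency is ω_d = ω_n√(1−ζ²) = 50.0·√(1−0.262) = 42.9 rad/s.
Peak time t_p = π/ω_d = π/42.9 = 0.0731 s.

t_p ≈ 0.0731 s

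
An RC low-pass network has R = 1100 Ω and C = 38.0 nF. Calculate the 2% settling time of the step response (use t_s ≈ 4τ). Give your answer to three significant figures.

t_s ≈ 0.000167 s

τ = RC = 1100 × 38.0 nF = 0.0000418 s.
t_s ≈ 4τ = 0.000167 s.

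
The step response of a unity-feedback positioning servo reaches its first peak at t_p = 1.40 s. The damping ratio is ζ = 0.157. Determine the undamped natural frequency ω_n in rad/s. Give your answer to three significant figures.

Peak time t_p = π/ω_d, so ω_d = π/t_p = π/1.40 = 2.24 rad/s.
ω_n = ω_d/√(1−ζ²) = 2.24/√0.975 = 2.27 rad/s.

ω_n ≈ 2.27 rad/s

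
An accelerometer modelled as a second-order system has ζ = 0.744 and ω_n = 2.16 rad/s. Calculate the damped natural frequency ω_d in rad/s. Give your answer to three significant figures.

ω_d = ω_n√(1−ζ²) = 2.16·√0.446 = 1.44 rad/s.

ω_d ≈ 1.44 rad/s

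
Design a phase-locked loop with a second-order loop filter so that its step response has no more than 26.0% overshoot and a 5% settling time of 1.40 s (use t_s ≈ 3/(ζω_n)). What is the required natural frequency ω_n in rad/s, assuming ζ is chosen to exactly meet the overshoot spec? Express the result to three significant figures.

ω_n ≈ 5.44 rad/s

From %OS = 100·exp(−πζ/√(1−ζ²)), invert to get ζ = −ln(OS)/√(π² + ln²(OS)) with OS = 0.260.
−ln 0.260 = 1.347, so ζ = 1.347/√(π² + 1.815) = 0.394.
From t_s ≈ 3/(ζω_n): ω_n = 3/(ζ·t_s) = 3/(0.394·1.40) = 5.44 rad/s.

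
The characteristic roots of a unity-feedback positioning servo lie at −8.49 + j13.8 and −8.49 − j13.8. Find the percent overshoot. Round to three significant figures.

The poles are at −σ ± jω_d with σ = 8.49 and ω_d = 13.8, so ω_n = √(σ²+ω_d²) = 16.2 rad/s and ζ = σ/ω_n = 0.524.
Overshoot: exp(−π·0.524/√(1−0.524²)) = 0.145, i.e. 14.5%.

%OS ≈ 14.5%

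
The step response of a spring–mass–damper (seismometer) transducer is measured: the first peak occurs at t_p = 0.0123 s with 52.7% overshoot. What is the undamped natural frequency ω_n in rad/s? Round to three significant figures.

ζ from %OS: ζ = |ln 0.527|/√(π²+ln²0.527) = 0.200.
t_p = π/ω_d ⇒ ω_d = 255 rad/s; then ω_n = ω_d/√(1−ζ²) = 261 rad/s.

ω_n ≈ 261 rad/s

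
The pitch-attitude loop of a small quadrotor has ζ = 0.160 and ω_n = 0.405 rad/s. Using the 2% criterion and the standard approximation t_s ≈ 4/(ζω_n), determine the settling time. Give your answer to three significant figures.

t_s ≈ 4/(ζω_n) = 4/(0.160 × 0.405) = 61.7 s.

t_s ≈ 61.7 s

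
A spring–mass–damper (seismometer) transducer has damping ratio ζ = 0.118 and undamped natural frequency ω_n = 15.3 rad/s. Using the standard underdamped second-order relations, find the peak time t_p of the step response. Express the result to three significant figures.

t_p ≈ 0.207 s

The damped frequency is ω_d = ω_n√(1−ζ²) = 15.3·√(1−0.0139) = 15.2 rad/s.
Peak time t_p = π/ω_d = π/15.2 = 0.207 s.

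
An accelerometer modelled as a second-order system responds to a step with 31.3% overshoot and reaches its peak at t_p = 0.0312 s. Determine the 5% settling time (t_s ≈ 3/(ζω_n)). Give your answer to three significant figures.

t_s ≈ 0.0806 s

The overshoot fixes ζ = −ln(OS)/√(π²+ln²(OS)) = 0.347.
t_p = π/ω_d ⇒ ω_d = 101 rad/s; then ω_n = ω_d/√(1−ζ²) = 107 rad/s.
t_s ≈ 3/(ζω_n) = 3/(0.347·107) = 0.0806 s.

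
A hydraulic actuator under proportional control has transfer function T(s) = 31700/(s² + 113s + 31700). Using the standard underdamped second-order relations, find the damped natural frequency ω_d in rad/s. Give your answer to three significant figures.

ω_n = √31700 = 178 rad/s; ζ = 113/(2·178) = 0.317.
The damped frequency ω_d = ω_n√(1−ζ²) = 169 rad/s.

ω_d ≈ 169 rad/s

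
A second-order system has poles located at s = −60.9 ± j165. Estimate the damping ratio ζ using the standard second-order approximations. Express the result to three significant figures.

With σ = 60.9, ω_d = 165: ω_n = √(σ²+ω_d²) = 176 rad/s, ζ = σ/ω_n = 0.346.

ζ ≈ 0.346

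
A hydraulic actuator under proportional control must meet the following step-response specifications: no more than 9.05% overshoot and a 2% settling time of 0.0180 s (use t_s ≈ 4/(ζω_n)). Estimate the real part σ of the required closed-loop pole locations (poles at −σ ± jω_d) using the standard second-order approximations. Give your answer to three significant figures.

σ ≈ 222

The settling-time spec alone fixes σ = ζω_n = 4/t_s = 4/0.0180 = 222.
(Overshoot then fixes ζ = 0.607 and hence ω_d = σ·√(1−ζ²)/ζ = 291 rad/s.)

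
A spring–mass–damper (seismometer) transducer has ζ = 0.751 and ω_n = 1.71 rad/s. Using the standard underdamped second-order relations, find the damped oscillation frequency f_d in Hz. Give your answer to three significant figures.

f_d ≈ 0.180 Hz

ω_d = ω_n√(1−ζ²) = 1.71·√0.436 = 1.13 rad/s.
f_d = ω_d/(2π) = 0.180 Hz.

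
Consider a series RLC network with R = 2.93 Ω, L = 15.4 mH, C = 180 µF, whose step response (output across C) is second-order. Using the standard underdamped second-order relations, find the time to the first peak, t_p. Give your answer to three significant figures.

For a series RLC circuit (capacitor voltage as output), ω_n = 1/√(LC) = 1/√(15.4 mH · 180 µF) = 601 rad/s.
ζ = (R/2)·√(C/L) = (2.93/2)·√(180 µF/15.4 mH) = 0.158.
ω_d = ω_n√(1−ζ²) = 593 rad/s. t_p = π/ω_d = 0.00530 s.

t_p ≈ 0.00530 s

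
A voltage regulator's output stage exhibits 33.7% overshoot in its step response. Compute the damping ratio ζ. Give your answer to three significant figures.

From %OS = 100·exp(−πζ/√(1−ζ²)), invert to get ζ = −ln(OS)/√(π² + ln²(OS)) with OS = 0.337.
−ln 0.337 = 1.088, so ζ = 1.088/√(π² + 1.183) = 0.327.

ζ ≈ 0.327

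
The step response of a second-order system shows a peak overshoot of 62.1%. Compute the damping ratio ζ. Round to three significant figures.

From %OS = 100·exp(−πζ/√(1−ζ²)), invert to get ζ = −ln(OS)/√(π² + ln²(OS)) with OS = 0.621.
−ln 0.621 = 0.4764, so ζ = 0.4764/√(π² + 0.2270) = 0.150.

ζ ≈ 0.150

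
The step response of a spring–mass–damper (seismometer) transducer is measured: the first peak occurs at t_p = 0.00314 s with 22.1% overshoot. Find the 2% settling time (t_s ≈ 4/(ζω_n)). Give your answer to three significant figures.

t_s ≈ 0.00832 s

ζ from %OS: ζ = |ln 0.221|/√(π²+ln²0.221) = 0.433.
From t_p = π/ω_d, ω_d = π/0.00314 = 1000 rad/s, so ω_n = ω_d/√(1−ζ²) = 1110 rad/s.
t_s ≈ 4/(ζω_n) = 4/(0.433·1110) = 0.00832 s.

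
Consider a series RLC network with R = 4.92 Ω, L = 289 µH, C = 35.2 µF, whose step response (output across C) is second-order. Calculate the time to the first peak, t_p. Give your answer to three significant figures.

For a series RLC circuit (capacitor voltage as output), ω_n = 1/√(LC) = 1/√(289 µH · 35.2 µF) = 9910 rad/s.
ζ = (R/2)·√(C/L) = (4.92/2)·√(35.2 µF/289 µH) = 0.859.
The damped frequency ω_d = ω_n√(1−ζ²) = 5080 rad/s. t_p = π/ω_d = 0.000618 s.

t_p ≈ 0.000618 s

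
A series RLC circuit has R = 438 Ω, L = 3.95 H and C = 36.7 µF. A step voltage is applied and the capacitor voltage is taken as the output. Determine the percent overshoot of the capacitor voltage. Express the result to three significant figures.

For a series RLC circuit (capacitor voltage as output), ω_n = 1/√(LC) = 1/√(3.95 H · 36.7 µF) = 83.1 rad/s.
ζ = (R/2)·√(C/L) = (438/2)·√(36.7 µF/3.95 H) = 0.668.
%OS = 100 e^{−πζ/√(1−ζ²)} with ζ = 0.668 gives 5.98%.

%OS ≈ 5.98%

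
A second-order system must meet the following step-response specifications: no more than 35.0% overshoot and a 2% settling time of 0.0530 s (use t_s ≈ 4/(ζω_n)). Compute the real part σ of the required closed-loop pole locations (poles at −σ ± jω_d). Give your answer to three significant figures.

σ ≈ 75.5

The settling-time spec alone fixes σ = ζω_n = 4/t_s = 4/0.0530 = 75.5.
(Overshoot then fixes ζ = 0.317 and hence ω_d = σ·√(1−ζ²)/ζ = 226 rad/s.)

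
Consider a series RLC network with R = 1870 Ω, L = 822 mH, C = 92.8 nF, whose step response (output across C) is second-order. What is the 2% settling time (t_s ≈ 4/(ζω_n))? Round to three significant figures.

t_s ≈ 0.00352 s

For a series RLC circuit (capacitor voltage as output), ω_n = 1/√(LC) = 1/√(822 mH · 92.8 nF) = 3620 rad/s.
ζ = (R/2)·√(C/L) = (1870/2)·√(92.8 nF/822 mH) = 0.314.
t_s ≈ 4/(ζω_n) = 0.00352 s.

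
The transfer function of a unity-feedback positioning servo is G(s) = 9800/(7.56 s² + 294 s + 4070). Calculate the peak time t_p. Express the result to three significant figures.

t_p ≈ 0.248 s

Dividing through by 7.56: denominator becomes s² + 38.89 s + 538.4.
So ω_n = √538.4 = 23.2 rad/s and ζ = 38.89/(2·23.2) = 0.838.
ω_d = 23.2·√(1 − 0.838²) = 12.7 rad/s. t_p = π/ω_d = 0.248 s.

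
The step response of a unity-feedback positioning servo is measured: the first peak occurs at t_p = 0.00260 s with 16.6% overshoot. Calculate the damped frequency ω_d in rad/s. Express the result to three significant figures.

t_p = π/ω_d, so ω_d = π/0.00260 = 1210 rad/s.

ω_d ≈ 1210 rad/s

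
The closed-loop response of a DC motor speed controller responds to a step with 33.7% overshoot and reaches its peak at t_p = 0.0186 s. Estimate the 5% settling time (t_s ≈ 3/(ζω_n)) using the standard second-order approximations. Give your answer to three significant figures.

The overshoot fixes ζ = −ln(OS)/√(π²+ln²(OS)) = 0.327.
From t_p = π/ω_d, ω_d = π/0.0186 = 169 rad/s, so ω_n = ω_d/√(1−ζ²) = 179 rad/s.
t_s ≈ 3/(ζω_n) = 3/(0.327·179) = 0.0513 s.

t_s ≈ 0.0513 s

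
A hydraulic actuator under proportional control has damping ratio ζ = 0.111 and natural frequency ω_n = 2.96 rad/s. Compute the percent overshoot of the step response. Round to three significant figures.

%OS ≈ 70.4%

For an underdamped second-order system, %OS = 100·exp(−πζ/√(1−ζ²)).
πζ/√(1−ζ²) = π·0.111/√(1−0.0123) = 0.3509, so %OS = 100·e^(−0.3509) = 70.4%.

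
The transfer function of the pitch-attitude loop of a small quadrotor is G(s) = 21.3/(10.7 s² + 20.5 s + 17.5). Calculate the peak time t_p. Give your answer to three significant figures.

t_p ≈ 3.71 s

Dividing through by 10.7: denominator becomes s² + 1.916 s + 1.636.
So ω_n = √1.636 = 1.28 rad/s and ζ = 1.916/(2·1.28) = 0.749.
The damped frequency ω_d = ω_n√(1−ζ²) = 0.847 rad/s. t_p = π/ω_d = 3.71 s.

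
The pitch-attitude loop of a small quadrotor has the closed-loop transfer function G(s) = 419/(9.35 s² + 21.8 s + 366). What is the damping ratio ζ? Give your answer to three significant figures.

ζ ≈ 0.186

Dividing through by 9.35: denominator becomes s² + 2.332 s + 39.14.
So ω_n = √39.14 = 6.26 rad/s and ζ = 2.332/(2·6.26) = 0.186.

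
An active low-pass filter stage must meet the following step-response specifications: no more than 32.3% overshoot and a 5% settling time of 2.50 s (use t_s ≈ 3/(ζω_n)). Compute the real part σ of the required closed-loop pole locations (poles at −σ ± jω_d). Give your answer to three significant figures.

The settling-time spec alone fixes σ = ζω_n = 3/t_s = 3/2.50 = 1.20.
(Overshoot then fixes ζ = 0.338 and hence ω_d = σ·√(1−ζ²)/ζ = 3.34 rad/s.)

σ ≈ 1.20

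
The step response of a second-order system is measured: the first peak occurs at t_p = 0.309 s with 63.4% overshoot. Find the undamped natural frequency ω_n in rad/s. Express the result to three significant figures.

ω_n ≈ 10.3 rad/s

From the overshoot, ζ = −ln(OS)/√(π²+ln²(OS)) = 0.144.
From t_p = π/ω_d, ω_d = π/0.309 = 10.2 rad/s, so ω_n = ω_d/√(1−ζ²) = 10.3 rad/s.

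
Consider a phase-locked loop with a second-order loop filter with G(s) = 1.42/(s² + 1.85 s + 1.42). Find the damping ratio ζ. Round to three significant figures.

ζ ≈ 0.776

Comparing the denominator to s² + 2ζω_n s + ω_n²: ω_n = √1.42 = 1.19 rad/s, and 2ζω_n = 1.85 so ζ = 1.85/(2·1.19) = 0.776.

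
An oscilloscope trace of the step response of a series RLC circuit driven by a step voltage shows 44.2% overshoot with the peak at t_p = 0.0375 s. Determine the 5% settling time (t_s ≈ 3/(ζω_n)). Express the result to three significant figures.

t_s ≈ 0.138 s

ζ from %OS: ζ = |ln 0.442|/√(π²+ln²0.442) = 0.252.
t_p = π/ω_d ⇒ ω_d = 83.8 rad/s; then ω_n = ω_d/√(1−ζ²) = 86.6 rad/s.
t_s ≈ 3/(ζω_n) = 3/(0.252·86.6) = 0.138 s.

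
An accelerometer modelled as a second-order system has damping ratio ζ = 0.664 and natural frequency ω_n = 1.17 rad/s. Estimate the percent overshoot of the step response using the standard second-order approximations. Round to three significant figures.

%OS ≈ 6.14%

For an underdamped second-order system, %OS = 100·exp(−πζ/√(1−ζ²)).
πζ/√(1−ζ²) = π·0.664/√(1−0.441) = 2.790, so %OS = 100·e^(−2.790) = 6.14%.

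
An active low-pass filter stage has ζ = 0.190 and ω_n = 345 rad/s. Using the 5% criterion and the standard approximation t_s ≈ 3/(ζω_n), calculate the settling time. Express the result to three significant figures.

t_s ≈ 0.0458 s

t_s ≈ 3/(ζω_n) = 3/(0.190 × 345) = 0.0458 s.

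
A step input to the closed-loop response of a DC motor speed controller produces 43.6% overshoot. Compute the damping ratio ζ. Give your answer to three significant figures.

ζ ≈ 0.255

Inverting the overshoot relation: ζ = |ln 0.436|/√(π² + ln²0.436) = 0.255.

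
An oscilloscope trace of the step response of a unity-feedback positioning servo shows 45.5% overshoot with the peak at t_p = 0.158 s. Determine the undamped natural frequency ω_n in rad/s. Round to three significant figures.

ζ from %OS: ζ = |ln 0.455|/√(π²+ln²0.455) = 0.243.
From t_p = π/ω_d, ω_d = π/0.158 = 19.9 rad/s, so ω_n = ω_d/√(1−ζ²) = 20.5 rad/s.

ω_n ≈ 20.5 rad/s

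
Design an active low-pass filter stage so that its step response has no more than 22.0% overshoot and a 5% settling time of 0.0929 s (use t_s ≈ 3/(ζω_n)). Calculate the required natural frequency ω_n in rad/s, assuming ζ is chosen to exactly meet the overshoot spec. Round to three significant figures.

From %OS = 100·exp(−πζ/√(1−ζ²)), invert to get ζ = −ln(OS)/√(π² + ln²(OS)) with OS = 0.220.
−ln 0.220 = 1.514, so ζ = 1.514/√(π² + 2.293) = 0.434.
Then ω_n = 3/(ζ t_s) = 3/(0.434 × 0.0929) = 74.4 rad/s.

ω_n ≈ 74.4 rad/s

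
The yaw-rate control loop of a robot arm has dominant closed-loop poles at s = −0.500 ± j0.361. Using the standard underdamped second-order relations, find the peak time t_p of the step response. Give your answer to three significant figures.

t_p = π/ω_d with ω_d = 0.361 (the imaginary part), so t_p = 8.70 s.

t_p ≈ 8.70 s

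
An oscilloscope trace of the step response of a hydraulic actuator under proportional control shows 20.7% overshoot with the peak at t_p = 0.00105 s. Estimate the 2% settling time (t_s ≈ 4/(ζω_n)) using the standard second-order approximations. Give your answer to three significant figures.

ζ from %OS: ζ = |ln 0.207|/√(π²+ln²0.207) = 0.448.
t_p = π/ω_d ⇒ ω_d = 2990 rad/s; then ω_n = ω_d/√(1−ζ²) = 3350 rad/s.
t_s ≈ 4/(ζω_n) = 4/(0.448·3350) = 0.00267 s.

t_s ≈ 0.00267 s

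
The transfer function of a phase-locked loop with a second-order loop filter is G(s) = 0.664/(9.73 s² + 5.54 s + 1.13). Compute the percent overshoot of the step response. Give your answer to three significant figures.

%OS ≈ 0.844%

Dividing through by 9.73: denominator becomes s² + 0.5694 s + 0.1161.
So ω_n = √0.1161 = 0.341 rad/s and ζ = 0.5694/(2·0.341) = 0.835.
Overshoot: exp(−π·0.835/√(1−0.835²)) = 0.00844, i.e. 0.844%.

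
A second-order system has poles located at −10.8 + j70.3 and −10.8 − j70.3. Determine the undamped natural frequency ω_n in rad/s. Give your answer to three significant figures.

ω_n ≈ 71.1 rad/s

The poles are at −σ ± jω_d with σ = 10.8 and ω_d = 70.3, so ω_n = √(σ²+ω_d²) = 71.1 rad/s and ζ = σ/ω_n = 0.152.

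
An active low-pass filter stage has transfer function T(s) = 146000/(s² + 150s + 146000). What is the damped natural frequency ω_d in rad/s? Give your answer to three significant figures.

ω_d ≈ 375 rad/s

Comparing the denominator to s² + 2ζω_n s + ω_n²: ω_n = √146000 = 382 rad/s, and 2ζω_n = 150 so ζ = 150/(2·382) = 0.196.
The damped frequency ω_d = ω_n√(1−ζ²) = 375 rad/s.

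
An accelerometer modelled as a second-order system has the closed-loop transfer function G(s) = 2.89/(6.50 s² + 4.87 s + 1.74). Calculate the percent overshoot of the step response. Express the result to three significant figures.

Dividing through by 6.50: denominator becomes s² + 0.7492 s + 0.2677.
So ω_n = √0.2677 = 0.517 rad/s and ζ = 0.7492/(2·0.517) = 0.724.
Overshoot: exp(−π·0.724/√(1−0.724²)) = 0.0370, i.e. 3.70%.

%OS ≈ 3.70%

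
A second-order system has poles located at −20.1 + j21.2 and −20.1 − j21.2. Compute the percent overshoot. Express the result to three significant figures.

%OS ≈ 5.09%

With σ = 20.1, ω_d = 21.2: ω_n = √(σ²+ω_d²) = 29.2 rad/s, ζ = σ/ω_n = 0.688.
Overshoot: exp(−π·0.688/√(1−0.688²)) = 0.0509, i.e. 5.09%.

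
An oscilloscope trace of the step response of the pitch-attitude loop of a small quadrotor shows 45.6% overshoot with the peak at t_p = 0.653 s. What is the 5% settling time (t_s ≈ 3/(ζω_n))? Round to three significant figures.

t_s ≈ 2.49 s

The overshoot fixes ζ = −ln(OS)/√(π²+ln²(OS)) = 0.242.
From t_p = π/ω_d, ω_d = π/0.653 = 4.81 rad/s, so ω_n = ω_d/√(1−ζ²) = 4.96 rad/s.
t_s ≈ 3/(ζω_n) = 3/(0.242·4.96) = 2.49 s.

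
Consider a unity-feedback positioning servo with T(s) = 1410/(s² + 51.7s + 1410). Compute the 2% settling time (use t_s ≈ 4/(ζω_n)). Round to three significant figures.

t_s ≈ 0.155 s

ω_n = √1410 = 37.5 rad/s; ζ = 51.7/(2·37.5) = 0.688.
t_s ≈ 4/(ζω_n) = 4/(0.688·37.5) = 0.155 s.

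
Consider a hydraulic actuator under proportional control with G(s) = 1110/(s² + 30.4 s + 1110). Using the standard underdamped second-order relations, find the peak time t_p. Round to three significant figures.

ω_n = √1110 = 33.3 rad/s; ζ = 30.4/(2·33.3) = 0.456.
ω_d = ω_n√(1−ζ²) = 29.6 rad/s. Then t_p = π/ω_d = 0.106 s.

t_p ≈ 0.106 s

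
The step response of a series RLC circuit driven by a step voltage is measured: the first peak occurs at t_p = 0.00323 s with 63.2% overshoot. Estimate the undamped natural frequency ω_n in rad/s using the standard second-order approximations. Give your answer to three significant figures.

The overshoot fixes ζ = −ln(OS)/√(π²+ln²(OS)) = 0.145.
From t_p = π/ω_d, ω_d = π/0.00323 = 973 rad/s, so ω_n = ω_d/√(1−ζ²) = 983 rad/s.

ω_n ≈ 983 rad/s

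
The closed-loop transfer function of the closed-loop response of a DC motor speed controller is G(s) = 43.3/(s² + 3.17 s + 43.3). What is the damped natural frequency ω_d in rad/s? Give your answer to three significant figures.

ω_d ≈ 6.39 rad/s

Comparing the denominator to s² + 2ζω_n s + ω_n²: ω_n = √43.3 = 6.58 rad/s, and 2ζω_n = 3.17 so ζ = 3.17/(2·6.58) = 0.241.
ω_d = ω_n√(1−ζ²) = 6.39 rad/s.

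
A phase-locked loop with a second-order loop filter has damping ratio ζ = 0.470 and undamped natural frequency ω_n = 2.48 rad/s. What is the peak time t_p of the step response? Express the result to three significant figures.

t_p ≈ 1.44 s

The damped frequency is ω_d = ω_n√(1−ζ²) = 2.48·√(1−0.221) = 2.19 rad/s.
Peak time t_p = π/ω_d = π/2.19 = 1.44 s.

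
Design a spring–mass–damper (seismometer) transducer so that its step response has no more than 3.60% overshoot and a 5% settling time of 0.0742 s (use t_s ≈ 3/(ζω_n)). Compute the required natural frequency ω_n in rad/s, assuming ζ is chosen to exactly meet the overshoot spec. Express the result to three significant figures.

ω_n ≈ 55.6 rad/s

ζ = −ln(OS)/√(π² + (ln OS)²). With OS = 0.0360, ln OS = −3.324 and ζ = 3.324/4.574 = 0.727.
Then ω_n = 3/(ζ t_s) = 3/(0.727 × 0.0742) = 55.6 rad/s.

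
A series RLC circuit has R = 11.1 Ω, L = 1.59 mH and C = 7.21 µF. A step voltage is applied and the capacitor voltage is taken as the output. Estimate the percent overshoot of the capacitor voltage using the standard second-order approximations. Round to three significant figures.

For a series RLC circuit (capacitor voltage as output), ω_n = 1/√(LC) = 1/√(1.59 mH · 7.21 µF) = 9340 rad/s.
ζ = (R/2)·√(C/L) = (11.1/2)·√(7.21 µF/1.59 mH) = 0.374.
%OS = 100·exp(−πζ/√(1−ζ²)) = 28.2%.

%OS ≈ 28.2%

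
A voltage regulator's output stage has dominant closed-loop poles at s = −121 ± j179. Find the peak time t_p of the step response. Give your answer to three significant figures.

t_p ≈ 0.0176 s

t_p = π/ω_d with ω_d = 179 (the imaginary part), so t_p = 0.0176 s.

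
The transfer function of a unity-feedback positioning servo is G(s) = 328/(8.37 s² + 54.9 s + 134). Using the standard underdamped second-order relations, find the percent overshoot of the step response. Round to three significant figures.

Dividing through by 8.37: denominator becomes s² + 6.559 s + 16.01.
So ω_n = √16.01 = 4.00 rad/s and ζ = 6.559/(2·4.00) = 0.820.
%OS = 100 e^{−πζ/√(1−ζ²)} with ζ = 0.820 gives 1.12%.

%OS ≈ 1.12%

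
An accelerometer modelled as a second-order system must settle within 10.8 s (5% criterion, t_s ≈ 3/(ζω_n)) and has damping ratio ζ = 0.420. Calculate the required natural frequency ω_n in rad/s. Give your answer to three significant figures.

ω_n ≈ 0.661 rad/s

Rearranging t_s ≈ 3/(ζω_n) gives ω_n = 3/(ζ·t_s) = 3/(0.420 × 10.8) = 0.661 rad/s.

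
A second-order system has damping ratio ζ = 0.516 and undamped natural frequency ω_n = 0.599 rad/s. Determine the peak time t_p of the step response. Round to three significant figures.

The damped frequency is ω_d = ω_n√(1−ζ²) = 0.599·√(1−0.266) = 0.513 rad/s.
Peak time t_p = π/ω_d = π/0.513 = 6.12 s.

t_p ≈ 6.12 s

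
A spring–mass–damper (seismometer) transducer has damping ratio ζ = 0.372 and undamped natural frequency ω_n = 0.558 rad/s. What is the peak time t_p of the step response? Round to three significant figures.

t_p ≈ 6.07 s

The damped frequency is ω_d = ω_n√(1−ζ²) = 0.558·√(1−0.138) = 0.518 rad/s.
Peak time t_p = π/ω_d = π/0.518 = 6.07 s.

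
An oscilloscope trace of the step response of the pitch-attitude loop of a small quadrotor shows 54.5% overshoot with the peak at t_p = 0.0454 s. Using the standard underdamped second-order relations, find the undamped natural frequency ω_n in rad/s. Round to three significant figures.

ω_n ≈ 70.5 rad/s

ζ from %OS: ζ = |ln 0.545|/√(π²+ln²0.545) = 0.190.
t_p = π/ω_d ⇒ ω_d = 69.2 rad/s; then ω_n = ω_d/√(1−ζ²) = 70.5 rad/s.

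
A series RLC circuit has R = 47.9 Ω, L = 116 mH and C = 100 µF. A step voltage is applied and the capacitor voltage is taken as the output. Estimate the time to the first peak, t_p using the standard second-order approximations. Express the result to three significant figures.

t_p ≈ 0.0150 s

For a series RLC circuit (capacitor voltage as output), ω_n = 1/√(LC) = 1/√(116 mH · 100 µF) = 294 rad/s.
ζ = (R/2)·√(C/L) = (47.9/2)·√(100 µF/116 mH) = 0.703.
The damped frequency ω_d = ω_n√(1−ζ²) = 209 rad/s. t_p = π/ω_d = 0.0150 s.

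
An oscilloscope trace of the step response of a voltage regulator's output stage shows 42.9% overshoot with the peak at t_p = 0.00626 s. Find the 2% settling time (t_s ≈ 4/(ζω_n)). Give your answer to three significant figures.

From the overshoot, ζ = −ln(OS)/√(π²+ln²(OS)) = 0.260.
From t_p = π/ω_d, ω_d = π/0.00626 = 502 rad/s, so ω_n = ω_d/√(1−ζ²) = 520 rad/s.
t_s ≈ 4/(ζω_n) = 4/(0.260·520) = 0.0296 s.

t_s ≈ 0.0296 s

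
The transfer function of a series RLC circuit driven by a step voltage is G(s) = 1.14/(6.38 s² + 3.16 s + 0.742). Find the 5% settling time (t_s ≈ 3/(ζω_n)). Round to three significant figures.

t_s ≈ 12.1 s

Dividing through by 6.38: denominator becomes s² + 0.4953 s + 0.1163.
So ω_n = √0.1163 = 0.341 rad/s and ζ = 0.4953/(2·0.341) = 0.726.
t_s ≈ 3/(ζω_n) = 12.1 s.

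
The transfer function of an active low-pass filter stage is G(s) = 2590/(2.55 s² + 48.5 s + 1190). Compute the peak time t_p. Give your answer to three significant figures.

Dividing through by 2.55: denominator becomes s² + 19.02 s + 466.7.
So ω_n = √466.7 = 21.6 rad/s and ζ = 19.02/(2·21.6) = 0.440.
ω_d = 21.6·√(1 − 0.440²) = 19.4 rad/s. t_p = π/ω_d = 0.162 s.

t_p ≈ 0.162 s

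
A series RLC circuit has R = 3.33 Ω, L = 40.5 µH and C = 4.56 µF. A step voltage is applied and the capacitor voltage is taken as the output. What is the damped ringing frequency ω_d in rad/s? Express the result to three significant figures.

For a series RLC circuit (capacitor voltage as output), ω_n = 1/√(LC) = 1/√(40.5 µH · 4.56 µF) = 73600 rad/s.
ζ = (R/2)·√(C/L) = (3.33/2)·√(4.56 µF/40.5 µH) = 0.559.
The damped frequency ω_d = ω_n√(1−ζ²) = 61000 rad/s.

ω_d ≈ 61000 rad/s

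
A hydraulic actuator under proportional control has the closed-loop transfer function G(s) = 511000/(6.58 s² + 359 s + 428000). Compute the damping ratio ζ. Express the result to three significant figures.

ζ ≈ 0.107

Dividing through by 6.58: denominator becomes s² + 54.56 s + 65050.
So ω_n = √65050 = 255 rad/s and ζ = 54.56/(2·255) = 0.107.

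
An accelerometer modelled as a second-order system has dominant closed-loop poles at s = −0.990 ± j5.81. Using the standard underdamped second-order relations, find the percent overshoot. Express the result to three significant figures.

The poles are at −σ ± jω_d with σ = 0.990 and ω_d = 5.81, so ω_n = √(σ²+ω_d²) = 5.89 rad/s and ζ = σ/ω_n = 0.168.
Overshoot: exp(−π·0.168/√(1−0.168²)) = 0.585, i.e. 58.5%.

%OS ≈ 58.5%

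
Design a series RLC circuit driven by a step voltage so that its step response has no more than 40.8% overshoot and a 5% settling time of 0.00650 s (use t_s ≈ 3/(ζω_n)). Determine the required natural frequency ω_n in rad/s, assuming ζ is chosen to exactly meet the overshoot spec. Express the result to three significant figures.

Inverting the overshoot relation: ζ = |ln 0.408|/√(π² + ln²0.408) = 0.274.
From t_s ≈ 3/(ζω_n): ω_n = 3/(ζ·t_s) = 3/(0.274·0.00650) = 1680 rad/s.

ω_n ≈ 1680 rad/s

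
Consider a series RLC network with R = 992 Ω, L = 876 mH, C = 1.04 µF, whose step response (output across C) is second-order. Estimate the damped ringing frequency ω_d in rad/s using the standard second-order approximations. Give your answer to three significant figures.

ω_d ≈ 882 rad/s

For a series RLC circuit (capacitor voltage as output), ω_n = 1/√(LC) = 1/√(876 mH · 1.04 µF) = 1050 rad/s.
ζ = (R/2)·√(C/L) = (992/2)·√(1.04 µF/876 mH) = 0.540.
ω_d = ω_n√(1−ζ²) = 882 rad/s.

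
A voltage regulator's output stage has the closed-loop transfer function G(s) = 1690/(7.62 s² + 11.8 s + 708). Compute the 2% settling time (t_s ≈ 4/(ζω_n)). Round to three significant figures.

Dividing through by 7.62: denominator becomes s² + 1.549 s + 92.91.
So ω_n = √92.91 = 9.64 rad/s and ζ = 1.549/(2·9.64) = 0.0803.
t_s ≈ 4/(ζω_n) = 5.17 s.

t_s ≈ 5.17 s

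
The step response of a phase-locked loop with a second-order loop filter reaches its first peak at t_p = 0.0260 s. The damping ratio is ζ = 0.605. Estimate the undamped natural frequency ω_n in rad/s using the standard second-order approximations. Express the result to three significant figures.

Peak time t_p = π/ω_d, so ω_d = π/t_p = π/0.0260 = 121 rad/s.
ω_n = ω_d/√(1−ζ²) = 121/√0.634 = 152 rad/s.

ω_n ≈ 152 rad/s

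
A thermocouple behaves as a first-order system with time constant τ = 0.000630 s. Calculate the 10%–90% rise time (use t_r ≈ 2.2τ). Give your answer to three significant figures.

t_r ≈ 0.00139 s

t_r ≈ 2.2τ = 0.00139 s.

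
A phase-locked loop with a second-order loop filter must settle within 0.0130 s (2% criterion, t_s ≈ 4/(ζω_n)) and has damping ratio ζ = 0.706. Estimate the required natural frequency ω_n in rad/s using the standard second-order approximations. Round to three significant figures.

ω_n ≈ 436 rad/s

Rearranging t_s ≈ 4/(ζω_n) gives ω_n = 4/(ζ·t_s) = 4/(0.706 × 0.0130) = 436 rad/s.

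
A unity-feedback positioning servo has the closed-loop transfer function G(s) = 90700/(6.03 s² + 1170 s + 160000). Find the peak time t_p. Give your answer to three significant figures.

Dividing through by 6.03: denominator becomes s² + 194.0 s + 26530.
So ω_n = √26530 = 163 rad/s and ζ = 194.0/(2·163) = 0.596.
ω_d = 163·√(1 − 0.596²) = 131 rad/s. t_p = π/ω_d = 0.0240 s.

t_p ≈ 0.0240 s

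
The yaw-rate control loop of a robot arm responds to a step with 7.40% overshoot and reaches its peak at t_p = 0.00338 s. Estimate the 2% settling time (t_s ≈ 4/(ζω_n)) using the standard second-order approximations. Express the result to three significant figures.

t_s ≈ 0.00519 s

From the overshoot, ζ = −ln(OS)/√(π²+ln²(OS)) = 0.638.
From t_p = π/ω_d, ω_d = π/0.00338 = 929 rad/s, so ω_n = ω_d/√(1−ζ²) = 1210 rad/s.
t_s ≈ 4/(ζω_n) = 4/(0.638·1210) = 0.00519 s.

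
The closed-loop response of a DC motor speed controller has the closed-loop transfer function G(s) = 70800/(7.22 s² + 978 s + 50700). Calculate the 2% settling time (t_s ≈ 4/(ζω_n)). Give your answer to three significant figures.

Dividing through by 7.22: denominator becomes s² + 135.5 s + 7022.
So ω_n = √7022 = 83.8 rad/s and ζ = 135.5/(2·83.8) = 0.808.
t_s ≈ 4/(ζω_n) = 0.0591 s.

t_s ≈ 0.0591 s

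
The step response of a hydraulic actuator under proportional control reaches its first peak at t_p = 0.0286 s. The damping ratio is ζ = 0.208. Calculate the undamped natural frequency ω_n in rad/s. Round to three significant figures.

ω_n ≈ 112 rad/s

Peak time t_p = π/ω_d, so ω_d = π/t_p = π/0.0286 = 110 rad/s.
ω_n = ω_d/√(1−ζ²) = 110/√0.957 = 112 rad/s.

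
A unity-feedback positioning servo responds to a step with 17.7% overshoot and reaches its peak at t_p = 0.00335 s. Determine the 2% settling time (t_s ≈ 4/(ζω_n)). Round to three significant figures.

From the overshoot, ζ = −ln(OS)/√(π²+ln²(OS)) = 0.483.
t_p = π/ω_d ⇒ ω_d = 938 rad/s; then ω_n = ω_d/√(1−ζ²) = 1070 rad/s.
t_s ≈ 4/(ζω_n) = 4/(0.483·1070) = 0.00774 s.

t_s ≈ 0.00774 s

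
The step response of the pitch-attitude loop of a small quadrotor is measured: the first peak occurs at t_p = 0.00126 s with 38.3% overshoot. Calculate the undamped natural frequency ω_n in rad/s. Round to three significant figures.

ω_n ≈ 2610 rad/s

The overshoot fixes ζ = −ln(OS)/√(π²+ln²(OS)) = 0.292.
t_p = π/ω_d ⇒ ω_d = 2490 rad/s; then ω_n = ω_d/√(1−ζ²) = 2610 rad/s.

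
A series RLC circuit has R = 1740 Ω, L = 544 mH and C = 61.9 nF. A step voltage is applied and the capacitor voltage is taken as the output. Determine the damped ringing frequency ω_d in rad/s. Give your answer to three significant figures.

For a series RLC circuit (capacitor voltage as output), ω_n = 1/√(LC) = 1/√(544 mH · 61.9 nF) = 5450 rad/s.
ζ = (R/2)·√(C/L) = (1740/2)·√(61.9 nF/544 mH) = 0.293.
ω_d = 5450·√(1 − 0.293²) = 5210 rad/s.

ω_d ≈ 5210 rad/s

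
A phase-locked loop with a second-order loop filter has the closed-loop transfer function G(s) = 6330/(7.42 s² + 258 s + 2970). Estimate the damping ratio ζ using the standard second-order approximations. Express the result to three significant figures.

ζ ≈ 0.869

Dividing through by 7.42: denominator becomes s² + 34.77 s + 400.3.
So ω_n = √400.3 = 20.0 rad/s and ζ = 34.77/(2·20.0) = 0.869.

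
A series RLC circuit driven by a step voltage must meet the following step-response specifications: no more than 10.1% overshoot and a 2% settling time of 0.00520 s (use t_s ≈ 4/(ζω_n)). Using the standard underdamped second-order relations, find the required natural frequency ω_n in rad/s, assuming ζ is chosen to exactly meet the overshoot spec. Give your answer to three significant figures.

Inverting the overshoot relation: ζ = |ln 0.101|/√(π² + ln²0.101) = 0.589.
Then ω_n = 4/(ζ t_s) = 4/(0.589 × 0.00520) = 1300 rad/s.

ω_n ≈ 1300 rad/s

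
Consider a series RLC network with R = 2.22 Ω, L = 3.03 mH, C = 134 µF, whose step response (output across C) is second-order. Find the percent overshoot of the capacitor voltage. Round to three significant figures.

%OS ≈ 47.0%

For a series RLC circuit (capacitor voltage as output), ω_n = 1/√(LC) = 1/√(3.03 mH · 134 µF) = 1570 rad/s.
ζ = (R/2)·√(C/L) = (2.22/2)·√(134 µF/3.03 mH) = 0.233.
Overshoot: exp(−π·0.233/√(1−0.233²)) = 0.470, i.e. 47.0%.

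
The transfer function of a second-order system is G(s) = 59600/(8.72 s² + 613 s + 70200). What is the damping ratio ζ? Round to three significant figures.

Dividing through by 8.72: denominator becomes s² + 70.30 s + 8050.
So ω_n = √8050 = 89.7 rad/s and ζ = 70.30/(2·89.7) = 0.392.

ζ ≈ 0.392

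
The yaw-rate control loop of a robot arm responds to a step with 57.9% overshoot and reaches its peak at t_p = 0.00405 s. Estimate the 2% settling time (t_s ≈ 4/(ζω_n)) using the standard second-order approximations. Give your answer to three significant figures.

t_s ≈ 0.0296 s

From the overshoot, ζ = −ln(OS)/√(π²+ln²(OS)) = 0.171.
t_p = π/ω_d ⇒ ω_d = 776 rad/s; then ω_n = ω_d/√(1−ζ²) = 787 rad/s.
t_s ≈ 4/(ζω_n) = 4/(0.171·787) = 0.0296 s.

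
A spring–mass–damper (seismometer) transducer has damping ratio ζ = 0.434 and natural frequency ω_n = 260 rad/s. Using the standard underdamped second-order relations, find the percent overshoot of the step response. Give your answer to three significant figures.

%OS ≈ 22.0%

For an underdamped second-order system, %OS = 100·exp(−πζ/√(1−ζ²)).
πζ/√(1−ζ²) = π·0.434/√(1−0.188) = 1.513, so %OS = 100·e^(−1.513) = 22.0%.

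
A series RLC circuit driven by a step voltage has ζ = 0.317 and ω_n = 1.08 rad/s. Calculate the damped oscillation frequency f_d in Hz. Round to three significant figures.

ω_d = ω_n√(1−ζ²) = 1.08·√0.900 = 1.02 rad/s.
f_d = ω_d/(2π) = 0.163 Hz.

f_d ≈ 0.163 Hz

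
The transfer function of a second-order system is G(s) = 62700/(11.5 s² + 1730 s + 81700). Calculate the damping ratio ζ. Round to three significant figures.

ζ ≈ 0.892

Dividing through by 11.5: denominator becomes s² + 150.4 s + 7104.
So ω_n = √7104 = 84.3 rad/s and ζ = 150.4/(2·84.3) = 0.892.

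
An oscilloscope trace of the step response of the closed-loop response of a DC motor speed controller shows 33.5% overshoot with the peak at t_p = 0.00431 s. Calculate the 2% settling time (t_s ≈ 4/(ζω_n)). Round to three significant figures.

t_s ≈ 0.0158 s

From the overshoot, ζ = −ln(OS)/√(π²+ln²(OS)) = 0.329.
t_p = π/ω_d ⇒ ω_d = 729 rad/s; then ω_n = ω_d/√(1−ζ²) = 772 rad/s.
t_s ≈ 4/(ζω_n) = 4/(0.329·772) = 0.0158 s.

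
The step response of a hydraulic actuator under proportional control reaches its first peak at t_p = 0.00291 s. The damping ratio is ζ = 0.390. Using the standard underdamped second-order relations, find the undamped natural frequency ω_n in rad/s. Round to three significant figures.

ω_n ≈ 1170 rad/s

Peak time t_p = π/ω_d, so ω_d = π/t_p = π/0.00291 = 1080 rad/s.
ω_n = ω_d/√(1−ζ²) = 1080/√0.848 = 1170 rad/s.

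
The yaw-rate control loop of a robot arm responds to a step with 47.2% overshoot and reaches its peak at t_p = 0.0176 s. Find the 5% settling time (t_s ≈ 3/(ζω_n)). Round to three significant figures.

t_s ≈ 0.0703 s

The overshoot fixes ζ = −ln(OS)/√(π²+ln²(OS)) = 0.232.
From t_p = π/ω_d, ω_d = π/0.0176 = 178 rad/s, so ω_n = ω_d/√(1−ζ²) = 184 rad/s.
t_s ≈ 3/(ζω_n) = 3/(0.232·184) = 0.0703 s.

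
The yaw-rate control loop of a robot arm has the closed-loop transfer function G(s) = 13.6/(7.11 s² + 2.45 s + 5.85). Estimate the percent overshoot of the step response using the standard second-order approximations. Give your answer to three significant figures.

Dividing through by 7.11: denominator becomes s² + 0.3446 s + 0.8228.
So ω_n = √0.8228 = 0.907 rad/s and ζ = 0.3446/(2·0.907) = 0.190.
%OS = 100·exp(−πζ/√(1−ζ²)) = 54.5%.

%OS ≈ 54.5%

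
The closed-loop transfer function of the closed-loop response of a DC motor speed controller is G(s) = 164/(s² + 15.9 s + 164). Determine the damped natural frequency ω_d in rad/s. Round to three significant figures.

Comparing the denominator to s² + 2ζω_n s + ω_n²: ω_n = √164 = 12.8 rad/s, and 2ζω_n = 15.9 so ζ = 15.9/(2·12.8) = 0.621.
The damped frequency ω_d = ω_n√(1−ζ²) = 10.0 rad/s.

ω_d ≈ 10.0 rad/s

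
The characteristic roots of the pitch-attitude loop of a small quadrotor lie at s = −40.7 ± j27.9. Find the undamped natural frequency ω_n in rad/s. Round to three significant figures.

ω_n ≈ 49.3 rad/s

The poles are at −σ ± jω_d with σ = 40.7 and ω_d = 27.9, so ω_n = √(σ²+ω_d²) = 49.3 rad/s and ζ = σ/ω_n = 0.825.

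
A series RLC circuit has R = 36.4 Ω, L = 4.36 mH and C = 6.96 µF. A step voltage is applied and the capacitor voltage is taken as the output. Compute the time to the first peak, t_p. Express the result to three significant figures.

t_p ≈ 0.000797 s

For a series RLC circuit (capacitor voltage as output), ω_n = 1/√(LC) = 1/√(4.36 mH · 6.96 µF) = 5740 rad/s.
ζ = (R/2)·√(C/L) = (36.4/2)·√(6.96 µF/4.36 mH) = 0.727.
ω_d = 5740·√(1 − 0.727²) = 3940 rad/s. t_p = π/ω_d = 0.000797 s.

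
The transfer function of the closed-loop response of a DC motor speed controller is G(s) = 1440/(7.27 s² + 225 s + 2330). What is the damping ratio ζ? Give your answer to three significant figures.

ζ ≈ 0.864

Dividing through by 7.27: denominator becomes s² + 30.95 s + 320.5.
So ω_n = √320.5 = 17.9 rad/s and ζ = 30.95/(2·17.9) = 0.864.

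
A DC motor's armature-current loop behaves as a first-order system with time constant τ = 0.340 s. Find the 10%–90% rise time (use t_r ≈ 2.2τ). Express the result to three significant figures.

t_r ≈ 2.2τ = 0.748 s.

t_r ≈ 0.748 s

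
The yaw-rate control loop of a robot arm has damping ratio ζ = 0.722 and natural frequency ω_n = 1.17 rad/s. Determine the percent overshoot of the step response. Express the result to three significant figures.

%OS ≈ 3.77%

For an underdamped second-order system, %OS = 100·exp(−πζ/√(1−ζ²)).
πζ/√(1−ζ²) = π·0.722/√(1−0.521) = 3.278, so %OS = 100·e^(−3.278) = 3.77%.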